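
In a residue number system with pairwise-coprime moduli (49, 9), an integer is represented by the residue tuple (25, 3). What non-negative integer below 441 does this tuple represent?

From x ≡ 25 (mod 49) write x = 25 + 49t. Substituting into x ≡ 3 (mod 9) gives 49t ≡ 5 (mod 9), and since 4⁻¹ ≡ 7 (mod 9), t ≡ 8. Hence x ≡ 25 + 49·8 = 417 (mod 441).

417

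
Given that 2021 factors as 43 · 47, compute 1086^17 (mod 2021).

1589

Mod 43: 1086 ≡ 11; 11^17 ≡ 41 (mod 43).
Mod 47: 1086 ≡ 5; 5^17 ≡ 38 (mod 47).
Combine by CRT: x ≡ 41 (mod 43), x ≡ 38 (mod 47) ⇒ x ≡ 1589 (mod 2021).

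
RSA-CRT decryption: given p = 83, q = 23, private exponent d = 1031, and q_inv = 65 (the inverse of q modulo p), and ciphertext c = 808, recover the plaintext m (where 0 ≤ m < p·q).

d_p = d mod (p−1) = 1031 mod 82 = 47; d_q = d mod (q−1) = 19.
m₁ = c^(d_p) mod p: c ≡ 61 (mod 83), and 61^47 mod 83 = 78.
m₂ = c^(d_q) mod q: c ≡ 3 (mod 23), and 3^19 mod 23 = 6.
h = q_inv·(m₁ − m₂) mod p = 65·(78 − 6) mod 83 = 32.
m = m₂ + h·q = 6 + 32·23 = 742.

742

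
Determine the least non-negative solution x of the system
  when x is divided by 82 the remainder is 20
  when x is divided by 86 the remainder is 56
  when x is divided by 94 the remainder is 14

Combine the congruences pairwise.
gcd(82, 86) = 2 and 2 | (56 − 20), so the pair is consistent; merging gives x ≡ 2808 (mod 3526), where 3526 = lcm(82, 86).
gcd(3526, 94) = 2 and 2 | (14 − 2808), so the pair is consistent; merging gives x ≡ 94484 (mod 165722), where 165722 = lcm(3526, 94).
The solution is unique modulo lcm(82, 86, 94) = 165722.

94484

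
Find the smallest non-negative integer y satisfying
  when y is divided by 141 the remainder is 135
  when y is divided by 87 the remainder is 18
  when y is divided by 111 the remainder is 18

gcd(141, 87) = 3 and 3 | (18 − 135), so the pair is consistent; merging gives y ≡ 3237 (mod 4089), where 4089 = lcm(141, 87).
gcd(4089, 111) = 3 and 3 | (18 − 3237), so the pair is consistent; merging gives y ≡ 3237 (mod 151293), where 151293 = lcm(4089, 111).
The solution is unique modulo lcm(141, 87, 111) = 151293.

3237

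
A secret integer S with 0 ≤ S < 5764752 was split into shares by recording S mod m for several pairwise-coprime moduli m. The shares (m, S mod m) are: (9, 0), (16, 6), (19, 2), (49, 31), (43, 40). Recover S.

1619334

The moduli are pairwise coprime; N = 9·16·19·49·43 = 5764752.
N/9 = 640528; 640528 ≡ 7 (mod 9); 7·4 ≡ 1, so inverse 4.
N/16 = 360297; 360297 ≡ 9 (mod 16); 9·9 ≡ 1, so inverse 9.
N/19 = 303408; 303408 ≡ 16 (mod 19); 16·6 ≡ 1, so inverse 6.
N/49 = 117648; 117648 ≡ 48 (mod 49); 48·48 ≡ 1, so inverse 48.
N/43 = 134064; 134064 ≡ 33 (mod 43); 33·30 ≡ 1, so inverse 30.
S ≡ 0·640528·4 + 6·360297·9 + 2·303408·6 + 31·117648·48 + 40·134064·30 = 359033958.
359033958 mod 5764752 = 1619334.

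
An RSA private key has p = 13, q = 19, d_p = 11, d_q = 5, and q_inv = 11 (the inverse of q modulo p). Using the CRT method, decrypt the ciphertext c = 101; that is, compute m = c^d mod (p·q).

m₁ = c^(d_p) mod p: c ≡ 10 (mod 13), and 10^11 mod 13 = 4.
m₂ = c^(d_q) mod q: c ≡ 6 (mod 19), and 6^5 mod 19 = 5.
h = q_inv·(m₁ − m₂) mod p = 11·(4 − 5) mod 13 = 2.
m = m₂ + h·q = 5 + 2·19 = 43.

43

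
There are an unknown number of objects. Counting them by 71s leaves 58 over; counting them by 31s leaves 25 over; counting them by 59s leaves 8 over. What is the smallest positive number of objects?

The moduli are pairwise coprime; M = 71·31·59 = 129859.
M/71 = 1829; 1829 ≡ 54 (mod 71); 54·25 ≡ 1, so inverse 25.
M/31 = 4189; 4189 ≡ 4 (mod 31); 4·8 ≡ 1, so inverse 8.
M/59 = 2201; 2201 ≡ 18 (mod 59); 18·23 ≡ 1, so inverse 23.
N ≡ 58·1829·25 + 25·4189·8 + 8·2201·23 = 3894834.
3894834 mod 129859 = 128923.

128923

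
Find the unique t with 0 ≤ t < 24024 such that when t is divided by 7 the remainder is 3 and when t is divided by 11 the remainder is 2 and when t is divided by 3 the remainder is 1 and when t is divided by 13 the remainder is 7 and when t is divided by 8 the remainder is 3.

The moduli are pairwise coprime; N = 7·11·3·13·8 = 24024.
N/7 = 3432; 3432 ≡ 2 (mod 7); 2·4 ≡ 1, so inverse 4.
N/11 = 2184; 2184 ≡ 6 (mod 11); 6·2 ≡ 1, so inverse 2.
N/3 = 8008; 8008 ≡ 1 (mod 3), inverse 1.
N/13 = 1848; 1848 ≡ 2 (mod 13); 2·7 ≡ 1, so inverse 7.
N/8 = 3003; 3003 ≡ 3 (mod 8); 3·3 ≡ 1, so inverse 3.
t ≡ 3·3432·4 + 2·2184·2 + 1·8008·1 + 7·1848·7 + 3·3003·3 = 175507.
175507 mod 24024 = 7339.

7339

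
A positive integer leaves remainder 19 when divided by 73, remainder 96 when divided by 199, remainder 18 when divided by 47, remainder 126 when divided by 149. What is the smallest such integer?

The moduli are pairwise coprime; N = 73·199·47·149 = 101732581.
N/73 = 1393597; 1393597 ≡ 27 (mod 73); 27·46 ≡ 1, so inverse 46.
N/199 = 511219; 511219 ≡ 187 (mod 199); 187·116 ≡ 1, so inverse 116.
N/47 = 2164523; 2164523 ≡ 32 (mod 47); 32·25 ≡ 1, so inverse 25.
N/149 = 682769; 682769 ≡ 51 (mod 149); 51·38 ≡ 1, so inverse 38.
x ≡ 19·1393597·46 + 96·511219·116 + 18·2164523·25 + 126·682769·38 = 11154071884.
11154071884 mod 101732581 = 65220555.

65220555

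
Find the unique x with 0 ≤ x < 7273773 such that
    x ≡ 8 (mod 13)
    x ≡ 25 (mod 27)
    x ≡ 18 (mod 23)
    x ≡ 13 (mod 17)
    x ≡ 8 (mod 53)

The moduli are pairwise coprime; N = 13·27·23·17·53 = 7273773.
N/13 = 559521; 559521 ≡ 1 (mod 13), inverse 1.
N/27 = 269399; 269399 ≡ 20 (mod 27); 20·23 ≡ 1, so inverse 23.
N/23 = 316251; 316251 ≡ 1 (mod 23), inverse 1.
N/17 = 427869; 427869 ≡ 13 (mod 17); 13·4 ≡ 1, so inverse 4.
N/53 = 137241; 137241 ≡ 24 (mod 53); 24·42 ≡ 1, so inverse 42.
x ≡ 8·559521·1 + 25·269399·23 + 18·316251·1 + 13·427869·4 + 8·137241·42 = 233435275.
233435275 mod 7273773 = 674539.

674539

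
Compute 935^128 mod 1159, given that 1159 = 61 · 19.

985

Mod 61: 935 ≡ 20; by Fermat, exponent reduces to 128 mod 60 = 8; 20^8 ≡ 9 (mod 61).
Mod 19: 935 ≡ 4; by Fermat, exponent reduces to 128 mod 18 = 2; 4^2 ≡ 16 (mod 19).
Combine by CRT: x ≡ 9 (mod 61), x ≡ 16 (mod 19) ⇒ x ≡ 985 (mod 1159).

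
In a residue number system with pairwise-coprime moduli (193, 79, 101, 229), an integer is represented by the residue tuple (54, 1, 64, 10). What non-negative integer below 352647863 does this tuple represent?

285134780

Combine the congruences pairwise.
From x ≡ 54 (mod 193) write x = 54 + 193t. Substituting into x ≡ 1 (mod 79) gives 193t ≡ 26 (mod 79), and since 35⁻¹ ≡ 70 (mod 79), t ≡ 3. Hence x ≡ 54 + 193·3 = 633 (mod 15247).
From x ≡ 633 (mod 15247) write x = 633 + 15247t. Substituting into x ≡ 64 (mod 101) gives 15247t ≡ 37 (mod 101), and since 97⁻¹ ≡ 25 (mod 101), t ≡ 16. Hence x ≡ 633 + 15247·16 = 244585 (mod 1539947).
From x ≡ 244585 (mod 1539947) write x = 244585 + 1539947t. Substituting into x ≡ 10 (mod 229) gives 1539947t ≡ 226 (mod 229), and since 151⁻¹ ≡ 91 (mod 229), t ≡ 185. Hence x ≡ 244585 + 1539947·185 = 285134780 (mod 352647863).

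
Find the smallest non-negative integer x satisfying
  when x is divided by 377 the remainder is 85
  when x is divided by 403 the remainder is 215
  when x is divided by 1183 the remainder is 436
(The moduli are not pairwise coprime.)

395558

gcd(377, 403) = 13 and 13 | (215 − 85), so the pair is consistent; merging gives x ≡ 9887 (mod 11687), where 11687 = lcm(377, 403).
gcd(11687, 1183) = 13 and 13 | (436 − 9887), so the pair is consistent; merging gives x ≡ 395558 (mod 1063517), where 1063517 = lcm(11687, 1183).
The solution is unique modulo lcm(377, 403, 1183) = 1063517.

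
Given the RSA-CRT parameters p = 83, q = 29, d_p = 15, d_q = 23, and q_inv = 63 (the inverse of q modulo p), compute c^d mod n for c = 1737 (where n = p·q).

2138

m₁ = c^(d_p) mod p: c ≡ 77 (mod 83), and 77^15 mod 83 = 63.
m₂ = c^(d_q) mod q: c ≡ 26 (mod 29), and 26^23 mod 29 = 21.
h = q_inv·(m₁ − m₂) mod p = 63·(63 − 21) mod 83 = 73.
m = m₂ + h·q = 21 + 73·29 = 2138.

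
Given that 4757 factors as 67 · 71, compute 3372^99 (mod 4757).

2279

Mod 67: 3372 ≡ 22; by Fermat, exponent reduces to 99 mod 66 = 33; 22^33 ≡ 1 (mod 67).
Mod 71: 3372 ≡ 35; by Fermat, exponent reduces to 99 mod 70 = 29; 35^29 ≡ 7 (mod 71).
Combine by CRT: x ≡ 1 (mod 67), x ≡ 7 (mod 71) ⇒ x ≡ 2279 (mod 4757).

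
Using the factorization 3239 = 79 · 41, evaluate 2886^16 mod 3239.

1205

Mod 79: 2886 ≡ 42; 42^16 ≡ 20 (mod 79).
Mod 41: 2886 ≡ 16; 16^16 ≡ 16 (mod 41).
Combine by CRT: x ≡ 20 (mod 79), x ≡ 16 (mod 41) ⇒ x ≡ 1205 (mod 3239).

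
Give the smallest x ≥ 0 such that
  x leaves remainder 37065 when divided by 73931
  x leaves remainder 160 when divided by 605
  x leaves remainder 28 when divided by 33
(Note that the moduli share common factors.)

gcd(73931, 605) = 121 and 121 | (160 − 37065), so the pair is consistent; merging gives x ≡ 37065 (mod 369655), where 369655 = lcm(73931, 605).
gcd(369655, 33) = 11 and 11 | (28 − 37065), so the pair is consistent; merging gives x ≡ 406720 (mod 1108965), where 1108965 = lcm(369655, 33).
The solution is unique modulo lcm(73931, 605, 33) = 1108965.

406720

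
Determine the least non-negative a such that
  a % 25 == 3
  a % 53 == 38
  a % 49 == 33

16203

The moduli are pairwise coprime; N = 25·53·49 = 64925.
N/25 = 2597; 2597 ≡ 22 (mod 25); 22·8 ≡ 1, so inverse 8.
N/53 = 1225; 1225 ≡ 6 (mod 53); 6·9 ≡ 1, so inverse 9.
N/49 = 1325; 1325 ≡ 2 (mod 49); 2·25 ≡ 1, so inverse 25.
a ≡ 3·2597·8 + 38·1225·9 + 33·1325·25 = 1574403.
1574403 mod 64925 = 16203.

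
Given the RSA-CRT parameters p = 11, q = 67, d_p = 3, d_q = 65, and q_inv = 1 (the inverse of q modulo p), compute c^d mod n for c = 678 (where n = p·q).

m₁ = c^(d_p) mod p: c ≡ 7 (mod 11), and 7^3 mod 11 = 2.
m₂ = c^(d_q) mod q: c ≡ 8 (mod 67), and 8^65 mod 67 = 42.
h = q_inv·(m₁ − m₂) mod p = 1·(2 − 42) mod 11 = 4.
m = m₂ + h·q = 42 + 4·67 = 310.

310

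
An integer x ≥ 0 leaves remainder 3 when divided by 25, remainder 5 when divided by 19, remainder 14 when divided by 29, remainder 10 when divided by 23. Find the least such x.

The moduli are pairwise coprime; N = 25·19·29·23 = 316825.
N/25 = 12673; 12673 ≡ 23 (mod 25); 23·12 ≡ 1, so inverse 12.
N/19 = 16675; 16675 ≡ 12 (mod 19); 12·8 ≡ 1, so inverse 8.
N/29 = 10925; 10925 ≡ 21 (mod 29); 21·18 ≡ 1, so inverse 18.
N/23 = 13775; 13775 ≡ 21 (mod 23); 21·11 ≡ 1, so inverse 11.
x ≡ 3·12673·12 + 5·16675·8 + 14·10925·18 + 10·13775·11 = 5391578.
5391578 mod 316825 = 5553.

5553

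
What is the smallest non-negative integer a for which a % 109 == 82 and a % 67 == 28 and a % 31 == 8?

The moduli are pairwise coprime; N = 109·67·31 = 226393.
N/109 = 2077; 2077 ≡ 6 (mod 109); 6·91 ≡ 1, so inverse 91.
N/67 = 3379; 3379 ≡ 29 (mod 67); 29·37 ≡ 1, so inverse 37.
N/31 = 7303; 7303 ≡ 18 (mod 31); 18·19 ≡ 1, so inverse 19.
a ≡ 82·2077·91 + 28·3379·37 + 8·7303·19 = 20109274.
20109274 mod 226393 = 186690.

186690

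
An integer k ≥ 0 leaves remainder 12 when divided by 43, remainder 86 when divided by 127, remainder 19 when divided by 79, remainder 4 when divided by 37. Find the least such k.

7497277

The moduli are pairwise coprime; N = 43·127·79·37 = 15962503.
N/43 = 371221; 371221 ≡ 2 (mod 43); 2·22 ≡ 1, so inverse 22.
N/127 = 125689; 125689 ≡ 86 (mod 127); 86·96 ≡ 1, so inverse 96.
N/79 = 202057; 202057 ≡ 54 (mod 79); 54·60 ≡ 1, so inverse 60.
N/37 = 431419; 431419 ≡ 36 (mod 37); 36·36 ≡ 1, so inverse 36.
k ≡ 12·371221·22 + 86·125689·96 + 19·202057·60 + 4·431419·36 = 1428160044.
1428160044 mod 15962503 = 7497277.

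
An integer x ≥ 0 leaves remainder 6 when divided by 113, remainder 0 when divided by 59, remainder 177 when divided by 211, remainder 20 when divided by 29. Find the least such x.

The moduli are pairwise coprime; N = 113·59·211·29 = 40795373.
N/113 = 361021; 361021 ≡ 99 (mod 113); 99·8 ≡ 1, so inverse 8.
N/59 = 691447; 691447 ≡ 26 (mod 59); 26·25 ≡ 1, so inverse 25.
N/211 = 193343; 193343 ≡ 67 (mod 211); 67·63 ≡ 1, so inverse 63.
N/29 = 1406737; 1406737 ≡ 5 (mod 29); 5·6 ≡ 1, so inverse 6.
x ≡ 6·361021·8 + 0·691447·25 + 177·193343·63 + 20·1406737·6 = 2342105241.
2342105241 mod 40795373 = 16768980.

16768980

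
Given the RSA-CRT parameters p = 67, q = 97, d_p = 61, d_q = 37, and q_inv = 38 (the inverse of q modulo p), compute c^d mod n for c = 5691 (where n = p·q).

5166

m₁ = c^(d_p) mod p: c ≡ 63 (mod 67), and 63^61 mod 67 = 7.
m₂ = c^(d_q) mod q: c ≡ 65 (mod 97), and 65^37 mod 97 = 25.
h = q_inv·(m₁ − m₂) mod p = 38·(7 − 25) mod 67 = 53.
m = m₂ + h·q = 25 + 53·97 = 5166.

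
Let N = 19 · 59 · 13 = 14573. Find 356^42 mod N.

13402

Mod 19: 356 ≡ 14; by Fermat, exponent reduces to 42 mod 18 = 6; 14^6 ≡ 7 (mod 19).
Mod 59: 356 ≡ 2; 2^42 ≡ 9 (mod 59).
Mod 13: 356 ≡ 5; by Fermat, exponent reduces to 42 mod 12 = 6; 5^6 ≡ 12 (mod 13).
Combine by CRT: x ≡ 7 (mod 19), x ≡ 9 (mod 59), x ≡ 12 (mod 13) ⇒ x ≡ 13402 (mod 14573).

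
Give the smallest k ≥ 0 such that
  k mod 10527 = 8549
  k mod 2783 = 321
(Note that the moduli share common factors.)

103292

gcd(10527, 2783) = 121 and 121 | (321 − 8549), so the pair is consistent; merging gives k ≡ 103292 (mod 242121), where 242121 = lcm(10527, 2783).
The solution is unique modulo lcm(10527, 2783) = 242121.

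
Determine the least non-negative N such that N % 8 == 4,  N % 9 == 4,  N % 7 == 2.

436

The moduli are pairwise coprime; M = 8·9·7 = 504.
M/8 = 63; 63 ≡ 7 (mod 8); 7·7 ≡ 1, so inverse 7.
M/9 = 56; 56 ≡ 2 (mod 9); 2·5 ≡ 1, so inverse 5.
M/7 = 72; 72 ≡ 2 (mod 7); 2·4 ≡ 1, so inverse 4.
N ≡ 4·63·7 + 4·56·5 + 2·72·4 = 3460.
3460 mod 504 = 436.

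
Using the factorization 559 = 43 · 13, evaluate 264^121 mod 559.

Mod 43: 264 ≡ 6; by Fermat, exponent reduces to 121 mod 42 = 37; 6^37 ≡ 6 (mod 43).
Mod 13: 264 ≡ 4; by Fermat, exponent reduces to 121 mod 12 = 1; 4^1 ≡ 4 (mod 13).
Combine by CRT: x ≡ 6 (mod 43), x ≡ 4 (mod 13) ⇒ x ≡ 264 (mod 559).

264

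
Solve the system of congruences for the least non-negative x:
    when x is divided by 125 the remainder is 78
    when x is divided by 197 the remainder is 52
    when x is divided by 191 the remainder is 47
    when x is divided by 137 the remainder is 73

The moduli are pairwise coprime; N = 125·197·191·137 = 644362375.
N/125 = 5154899; 5154899 ≡ 24 (mod 125); 24·99 ≡ 1, so inverse 99.
N/197 = 3270875; 3270875 ≡ 84 (mod 197); 84·129 ≡ 1, so inverse 129.
N/191 = 3373625; 3373625 ≡ 183 (mod 191); 183·167 ≡ 1, so inverse 167.
N/137 = 4703375; 4703375 ≡ 28 (mod 137); 28·93 ≡ 1, so inverse 93.
x ≡ 78·5154899·99 + 52·3270875·129 + 47·3373625·167 + 73·4703375·93 = 120157955078.
120157955078 mod 644362375 = 306553328.

306553328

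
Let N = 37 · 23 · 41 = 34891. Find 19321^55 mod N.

Mod 37: 19321 ≡ 7; by Fermat, exponent reduces to 55 mod 36 = 19; 7^19 ≡ 7 (mod 37).
Mod 23: 19321 ≡ 1; by Fermat, exponent reduces to 55 mod 22 = 11; 1^11 ≡ 1 (mod 23).
Mod 41: 19321 ≡ 10; by Fermat, exponent reduces to 55 mod 40 = 15; 10^15 ≡ 1 (mod 41).
Combine by CRT: x ≡ 7 (mod 37), x ≡ 1 (mod 23), x ≡ 1 (mod 41) ⇒ x ≡ 23576 (mod 34891).

23576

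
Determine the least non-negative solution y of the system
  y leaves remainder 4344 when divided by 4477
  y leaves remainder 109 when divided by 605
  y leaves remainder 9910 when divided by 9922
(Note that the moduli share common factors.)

228194

Combine the congruences pairwise.
gcd(4477, 605) = 121 and 121 | (109 − 4344), so the pair is consistent; merging gives y ≡ 4344 (mod 22385), where 22385 = lcm(4477, 605).
gcd(22385, 9922) = 121 and 121 | (9910 − 4344), so the pair is consistent; merging gives y ≡ 228194 (mod 1835570), where 1835570 = lcm(22385, 9922).
The solution is unique modulo lcm(4477, 605, 9922) = 1835570.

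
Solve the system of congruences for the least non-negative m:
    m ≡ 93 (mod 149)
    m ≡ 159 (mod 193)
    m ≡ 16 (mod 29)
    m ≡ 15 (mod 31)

24256399

From m ≡ 93 (mod 149) write m = 93 + 149t. Substituting into m ≡ 159 (mod 193) gives 149t ≡ 66 (mod 193), and since 149⁻¹ ≡ 57 (mod 193), t ≡ 95. Hence m ≡ 93 + 149·95 = 14248 (mod 28757).
From m ≡ 14248 (mod 28757) write m = 14248 + 28757t. Substituting into m ≡ 16 (mod 29) gives 28757t ≡ 7 (mod 29), and since 18⁻¹ ≡ 21 (mod 29), t ≡ 2. Hence m ≡ 14248 + 28757·2 = 71762 (mod 833953).
From m ≡ 71762 (mod 833953) write m = 71762 + 833953t. Substituting into m ≡ 15 (mod 31) gives 833953t ≡ 18 (mod 31), and since 22⁻¹ ≡ 24 (mod 31), t ≡ 29. Hence m ≡ 71762 + 833953·29 = 24256399 (mod 25852543).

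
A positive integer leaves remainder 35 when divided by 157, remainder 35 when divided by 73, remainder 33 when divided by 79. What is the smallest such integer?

Combine the congruences pairwise.
From x ≡ 35 (mod 157) write x = 35 + 157t. Substituting into x ≡ 35 (mod 73) gives 157t ≡ 0 (mod 73), and since 11⁻¹ ≡ 20 (mod 73), t ≡ 0. Hence x ≡ 35 + 157·0 = 35 (mod 11461).
From x ≡ 35 (mod 11461) write x = 35 + 11461t. Substituting into x ≡ 33 (mod 79) gives 11461t ≡ 77 (mod 79), and since 6⁻¹ ≡ 66 (mod 79), t ≡ 26. Hence x ≡ 35 + 11461·26 = 298021 (mod 905419).

298021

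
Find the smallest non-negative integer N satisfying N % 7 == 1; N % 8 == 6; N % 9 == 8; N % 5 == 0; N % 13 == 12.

Combine the congruences pairwise.
From N ≡ 1 (mod 7) write N = 1 + 7t. Substituting into N ≡ 6 (mod 8) gives 7t ≡ 5 (mod 8), and since 7⁻¹ ≡ 7 (mod 8), t ≡ 3. Hence N ≡ 1 + 7·3 = 22 (mod 56).
From N ≡ 22 (mod 56) write N = 22 + 56t. Substituting into N ≡ 8 (mod 9) gives 56t ≡ 4 (mod 9), and since 2⁻¹ ≡ 5 (mod 9), t ≡ 2. Hence N ≡ 22 + 56·2 = 134 (mod 504).
From N ≡ 134 (mod 504) write N = 134 + 504t. Substituting into N ≡ 0 (mod 5) gives 504t ≡ 1 (mod 5), and since 4⁻¹ ≡ 4 (mod 5), t ≡ 4. Hence N ≡ 134 + 504·4 = 2150 (mod 2520).
From N ≡ 2150 (mod 2520) write N = 2150 + 2520t. Substituting into N ≡ 12 (mod 13) gives 2520t ≡ 7 (mod 13), and since 11⁻¹ ≡ 6 (mod 13), t ≡ 3. Hence N ≡ 2150 + 2520·3 = 9710 (mod 32760).

9710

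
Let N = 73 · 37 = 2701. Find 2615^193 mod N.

1575

Mod 73: 2615 ≡ 60; by Fermat, exponent reduces to 193 mod 72 = 49; 60^49 ≡ 42 (mod 73).
Mod 37: 2615 ≡ 25; by Fermat, exponent reduces to 193 mod 36 = 13; 25^13 ≡ 21 (mod 37).
Combine by CRT: x ≡ 42 (mod 73), x ≡ 21 (mod 37) ⇒ x ≡ 1575 (mod 2701).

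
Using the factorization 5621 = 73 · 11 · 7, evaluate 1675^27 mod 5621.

Mod 73: 1675 ≡ 69; 69^27 ≡ 72 (mod 73).
Mod 11: 1675 ≡ 3; by Fermat, exponent reduces to 27 mod 10 = 7; 3^7 ≡ 9 (mod 11).
Mod 7: 1675 ≡ 2; by Fermat, exponent reduces to 27 mod 6 = 3; 2^3 ≡ 1 (mod 7).
Combine by CRT: x ≡ 72 (mod 73), x ≡ 9 (mod 11), x ≡ 1 (mod 7) ⇒ x ≡ 218 (mod 5621).

218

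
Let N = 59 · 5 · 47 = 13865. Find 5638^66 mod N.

Mod 59: 5638 ≡ 33; by Fermat, exponent reduces to 66 mod 58 = 8; 33^8 ≡ 28 (mod 59).
Mod 5: 5638 ≡ 3; by Fermat, exponent reduces to 66 mod 4 = 2; 3^2 ≡ 4 (mod 5).
Mod 47: 5638 ≡ 45; by Fermat, exponent reduces to 66 mod 46 = 20; 45^20 ≡ 6 (mod 47).
Combine by CRT: x ≡ 28 (mod 59), x ≡ 4 (mod 5), x ≡ 6 (mod 47) ⇒ x ≡ 11474 (mod 13865).

11474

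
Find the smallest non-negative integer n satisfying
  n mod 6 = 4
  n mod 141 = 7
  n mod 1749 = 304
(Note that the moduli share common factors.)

38782

gcd(6, 141) = 3 and 3 | (7 − 4), so the pair is consistent; merging gives n ≡ 148 (mod 282), where 282 = lcm(6, 141).
gcd(282, 1749) = 3 and 3 | (304 − 148), so the pair is consistent; merging gives n ≡ 38782 (mod 164406), where 164406 = lcm(282, 1749).
The solution is unique modulo lcm(6, 141, 1749) = 164406.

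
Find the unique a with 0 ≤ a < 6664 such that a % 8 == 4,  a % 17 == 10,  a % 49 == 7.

Combine the congruences pairwise.
From a ≡ 4 (mod 8) write a = 4 + 8t. Substituting into a ≡ 10 (mod 17) gives 8t ≡ 6 (mod 17), and since 8⁻¹ ≡ 15 (mod 17), t ≡ 5. Hence a ≡ 4 + 8·5 = 44 (mod 136).
From a ≡ 44 (mod 136) write a = 44 + 136t. Substituting into a ≡ 7 (mod 49) gives 136t ≡ 12 (mod 49), and since 38⁻¹ ≡ 40 (mod 49), t ≡ 39. Hence a ≡ 44 + 136·39 = 5348 (mod 6664).

5348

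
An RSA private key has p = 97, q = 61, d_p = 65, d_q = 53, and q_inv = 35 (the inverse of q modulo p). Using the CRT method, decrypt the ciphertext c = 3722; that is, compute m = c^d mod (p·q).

m₁ = c^(d_p) mod p: c ≡ 36 (mod 97), and 36^65 mod 97 = 62.
m₂ = c^(d_q) mod q: c ≡ 1 (mod 61), and 1^53 mod 61 = 1.
h = q_inv·(m₁ − m₂) mod p = 35·(62 − 1) mod 97 = 1.
m = m₂ + h·q = 1 + 1·61 = 62.

62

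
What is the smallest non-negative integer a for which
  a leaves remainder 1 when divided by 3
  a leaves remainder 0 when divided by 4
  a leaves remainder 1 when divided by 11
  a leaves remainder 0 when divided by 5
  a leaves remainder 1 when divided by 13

4720

The moduli are pairwise coprime; N = 3·4·11·5·13 = 8580.
N/3 = 2860; 2860 ≡ 1 (mod 3), inverse 1.
N/4 = 2145; 2145 ≡ 1 (mod 4), inverse 1.
N/11 = 780; 780 ≡ 10 (mod 11); 10·10 ≡ 1, so inverse 10.
N/5 = 1716; 1716 ≡ 1 (mod 5), inverse 1.
N/13 = 660; 660 ≡ 10 (mod 13); 10·4 ≡ 1, so inverse 4.
a ≡ 1·2860·1 + 0·2145·1 + 1·780·10 + 0·1716·1 + 1·660·4 = 13300.
13300 mod 8580 = 4720.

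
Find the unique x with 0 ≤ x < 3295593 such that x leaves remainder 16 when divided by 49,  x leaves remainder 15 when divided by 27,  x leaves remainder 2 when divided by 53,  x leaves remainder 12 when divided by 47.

191067

From x ≡ 16 (mod 49) write x = 16 + 49t. Substituting into x ≡ 15 (mod 27) gives 49t ≡ 26 (mod 27), and since 22⁻¹ ≡ 16 (mod 27), t ≡ 11. Hence x ≡ 16 + 49·11 = 555 (mod 1323).
From x ≡ 555 (mod 1323) write x = 555 + 1323t. Substituting into x ≡ 2 (mod 53) gives 1323t ≡ 30 (mod 53), and since 51⁻¹ ≡ 26 (mod 53), t ≡ 38. Hence x ≡ 555 + 1323·38 = 50829 (mod 70119).
From x ≡ 50829 (mod 70119) write x = 50829 + 70119t. Substituting into x ≡ 12 (mod 47) gives 70119t ≡ 37 (mod 47), and since 42⁻¹ ≡ 28 (mod 47), t ≡ 2. Hence x ≡ 50829 + 70119·2 = 191067 (mod 3295593).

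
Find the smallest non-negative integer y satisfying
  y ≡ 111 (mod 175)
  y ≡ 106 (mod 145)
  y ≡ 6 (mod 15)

gcd(175, 145) = 5 and 5 | (106 − 111), so the pair is consistent; merging gives y ≡ 4311 (mod 5075), where 5075 = lcm(175, 145).
gcd(5075, 15) = 5 and 5 | (6 − 4311), so the pair is consistent; merging gives y ≡ 4311 (mod 15225), where 15225 = lcm(5075, 15).
The solution is unique modulo lcm(175, 145, 15) = 15225.

4311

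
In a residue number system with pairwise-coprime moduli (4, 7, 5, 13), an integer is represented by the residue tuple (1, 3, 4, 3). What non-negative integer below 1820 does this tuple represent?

The moduli are pairwise coprime; N = 4·7·5·13 = 1820.
N/4 = 455; 455 ≡ 3 (mod 4); 3·3 ≡ 1, so inverse 3.
N/7 = 260; 260 ≡ 1 (mod 7), inverse 1.
N/5 = 364; 364 ≡ 4 (mod 5); 4·4 ≡ 1, so inverse 4.
N/13 = 140; 140 ≡ 10 (mod 13); 10·4 ≡ 1, so inverse 4.
x ≡ 1·455·3 + 3·260·1 + 4·364·4 + 3·140·4 = 9649.
9649 mod 1820 = 549.

549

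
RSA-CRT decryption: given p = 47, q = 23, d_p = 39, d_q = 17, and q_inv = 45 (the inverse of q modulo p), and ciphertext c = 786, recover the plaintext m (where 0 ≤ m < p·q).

m₁ = c^(d_p) mod p: c ≡ 34 (mod 47), and 34^39 mod 47 = 6.
m₂ = c^(d_q) mod q: c ≡ 4 (mod 23), and 4^17 mod 23 = 2.
h = q_inv·(m₁ − m₂) mod p = 45·(6 − 2) mod 47 = 39.
m = m₂ + h·q = 2 + 39·23 = 899.

899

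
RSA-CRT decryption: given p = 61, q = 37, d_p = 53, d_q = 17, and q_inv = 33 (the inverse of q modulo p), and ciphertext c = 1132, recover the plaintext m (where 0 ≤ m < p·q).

264

m₁ = c^(d_p) mod p: c ≡ 34 (mod 61), and 34^53 mod 61 = 20.
m₂ = c^(d_q) mod q: c ≡ 22 (mod 37), and 22^17 mod 37 = 5.
h = q_inv·(m₁ − m₂) mod p = 33·(20 − 5) mod 61 = 7.
m = m₂ + h·q = 5 + 7·37 = 264.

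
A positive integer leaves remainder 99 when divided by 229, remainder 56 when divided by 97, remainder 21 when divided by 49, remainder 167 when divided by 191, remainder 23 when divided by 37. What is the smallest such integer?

From m ≡ 99 (mod 229) write m = 99 + 229t. Substituting into m ≡ 56 (mod 97) gives 229t ≡ 54 (mod 97), and since 35⁻¹ ≡ 61 (mod 97), t ≡ 93. Hence m ≡ 99 + 229·93 = 21396 (mod 22213).
From m ≡ 21396 (mod 22213) write m = 21396 + 22213t. Substituting into m ≡ 21 (mod 49) gives 22213t ≡ 38 (mod 49), and since 16⁻¹ ≡ 46 (mod 49), t ≡ 33. Hence m ≡ 21396 + 22213·33 = 754425 (mod 1088437).
From m ≡ 754425 (mod 1088437) write m = 754425 + 1088437t. Substituting into m ≡ 167 (mod 191) gives 1088437t ≡ 1 (mod 191), and since 119⁻¹ ≡ 61 (mod 191), t ≡ 61. Hence m ≡ 754425 + 1088437·61 = 67149082 (mod 207891467).
From m ≡ 67149082 (mod 207891467) write m = 67149082 + 207891467t. Substituting into m ≡ 23 (mod 37) gives 207891467t ≡ 21 (mod 37), and since 11⁻¹ ≡ 27 (mod 37), t ≡ 12. Hence m ≡ 67149082 + 207891467·12 = 2561846686 (mod 7691984279).

2561846686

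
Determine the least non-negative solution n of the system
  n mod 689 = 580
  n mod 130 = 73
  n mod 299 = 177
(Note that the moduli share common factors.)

Combine the congruences pairwise.
gcd(689, 130) = 13 and 13 | (73 − 580), so the pair is consistent; merging gives n ≡ 5403 (mod 6890), where 6890 = lcm(689, 130).
gcd(6890, 299) = 13 and 13 | (177 − 5403), so the pair is consistent; merging gives n ≡ 88083 (mod 158470), where 158470 = lcm(6890, 299).
The solution is unique modulo lcm(689, 130, 299) = 158470.

88083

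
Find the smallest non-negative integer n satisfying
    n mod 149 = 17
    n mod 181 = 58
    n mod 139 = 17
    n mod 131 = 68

488655351

The moduli are pairwise coprime; M = 149·181·139·131 = 491078521.
M/149 = 3295829; 3295829 ≡ 98 (mod 149); 98·111 ≡ 1, so inverse 111.
M/181 = 2713141; 2713141 ≡ 132 (mod 181); 132·48 ≡ 1, so inverse 48.
M/139 = 3532939; 3532939 ≡ 115 (mod 139); 115·110 ≡ 1, so inverse 110.
M/131 = 3748691; 3748691 ≡ 126 (mod 131); 126·26 ≡ 1, so inverse 26.
n ≡ 17·3295829·111 + 58·2713141·48 + 17·3532939·110 + 68·3748691·26 = 27006895485.
27006895485 mod 491078521 = 488655351.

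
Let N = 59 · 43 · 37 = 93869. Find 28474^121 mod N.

78024

Mod 59: 28474 ≡ 36; by Fermat, exponent reduces to 121 mod 58 = 5; 36^5 ≡ 26 (mod 59).
Mod 43: 28474 ≡ 8; by Fermat, exponent reduces to 121 mod 42 = 37; 8^37 ≡ 22 (mod 43).
Mod 37: 28474 ≡ 21; by Fermat, exponent reduces to 121 mod 36 = 13; 21^13 ≡ 28 (mod 37).
Combine by CRT: x ≡ 26 (mod 59), x ≡ 22 (mod 43), x ≡ 28 (mod 37) ⇒ x ≡ 78024 (mod 93869).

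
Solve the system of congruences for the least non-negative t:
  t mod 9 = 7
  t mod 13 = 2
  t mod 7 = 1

From t ≡ 7 (mod 9) write t = 7 + 9s. Substituting into t ≡ 2 (mod 13) gives 9s ≡ 8 (mod 13), and since 9⁻¹ ≡ 3 (mod 13), s ≡ 11. Hence t ≡ 7 + 9·11 = 106 (mod 117).
From t ≡ 106 (mod 117) write t = 106 + 117s. Substituting into t ≡ 1 (mod 7) gives 117s ≡ 0 (mod 7), and since 5⁻¹ ≡ 3 (mod 7), s ≡ 0. Hence t ≡ 106 + 117·0 = 106 (mod 819).

106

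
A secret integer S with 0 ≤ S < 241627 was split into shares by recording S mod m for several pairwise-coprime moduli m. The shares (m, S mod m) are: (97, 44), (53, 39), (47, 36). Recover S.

28659

From S ≡ 44 (mod 97) write S = 44 + 97t. Substituting into S ≡ 39 (mod 53) gives 97t ≡ 48 (mod 53), and since 44⁻¹ ≡ 47 (mod 53), t ≡ 30. Hence S ≡ 44 + 97·30 = 2954 (mod 5141).
From S ≡ 2954 (mod 5141) write S = 2954 + 5141t. Substituting into S ≡ 36 (mod 47) gives 5141t ≡ 43 (mod 47), and since 18⁻¹ ≡ 34 (mod 47), t ≡ 5. Hence S ≡ 2954 + 5141·5 = 28659 (mod 241627).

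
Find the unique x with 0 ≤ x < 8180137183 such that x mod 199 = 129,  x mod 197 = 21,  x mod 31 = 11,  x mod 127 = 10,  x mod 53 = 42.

The moduli are pairwise coprime; N = 199·197·31·127·53 = 8180137183.
N/199 = 41106217; 41106217 ≡ 180 (mod 199); 180·178 ≡ 1, so inverse 178.
N/197 = 41523539; 41523539 ≡ 76 (mod 197); 76·70 ≡ 1, so inverse 70.
N/31 = 263875393; 263875393 ≡ 14 (mod 31); 14·20 ≡ 1, so inverse 20.
N/127 = 64410529; 64410529 ≡ 66 (mod 127); 66·102 ≡ 1, so inverse 102.
N/53 = 154342211; 154342211 ≡ 10 (mod 53); 10·16 ≡ 1, so inverse 16.
x ≡ 129·41106217·178 + 21·41523539·70 + 11·263875393·20 + 10·64410529·102 + 42·154342211·16 = 1232389848916.
1232389848916 mod 8180137183 = 5369271466.

5369271466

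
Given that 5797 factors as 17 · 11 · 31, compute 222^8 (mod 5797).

3435

Mod 17: 222 ≡ 1; 1^8 ≡ 1 (mod 17).
Mod 11: 222 ≡ 2; 2^8 ≡ 3 (mod 11).
Mod 31: 222 ≡ 5; 5^8 ≡ 25 (mod 31).
Combine by CRT: x ≡ 1 (mod 17), x ≡ 3 (mod 11), x ≡ 25 (mod 31) ⇒ x ≡ 3435 (mod 5797).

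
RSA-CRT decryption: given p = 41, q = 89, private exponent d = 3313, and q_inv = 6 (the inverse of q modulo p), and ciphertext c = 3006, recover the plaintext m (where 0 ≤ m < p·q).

3187

d_p = d mod (p−1) = 3313 mod 40 = 33; d_q = d mod (q−1) = 57.
m₁ = c^(d_p) mod p: c ≡ 13 (mod 41), and 13^33 mod 41 = 30.
m₂ = c^(d_q) mod q: c ≡ 69 (mod 89), and 69^57 mod 89 = 72.
h = q_inv·(m₁ − m₂) mod p = 6·(30 − 72) mod 41 = 35.
m = m₂ + h·q = 72 + 35·89 = 3187.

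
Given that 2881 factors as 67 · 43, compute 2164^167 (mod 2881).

2749

Mod 67: 2164 ≡ 20; by Fermat, exponent reduces to 167 mod 66 = 35; 20^35 ≡ 2 (mod 67).
Mod 43: 2164 ≡ 14; by Fermat, exponent reduces to 167 mod 42 = 41; 14^41 ≡ 40 (mod 43).
Combine by CRT: x ≡ 2 (mod 67), x ≡ 40 (mod 43) ⇒ x ≡ 2749 (mod 2881).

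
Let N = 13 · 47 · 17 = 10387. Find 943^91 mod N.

Mod 13: 943 ≡ 7; by Fermat, exponent reduces to 91 mod 12 = 7; 7^7 ≡ 6 (mod 13).
Mod 47: 943 ≡ 3; by Fermat, exponent reduces to 91 mod 46 = 45; 3^45 ≡ 16 (mod 47).
Mod 17: 943 ≡ 8; by Fermat, exponent reduces to 91 mod 16 = 11; 8^11 ≡ 2 (mod 17).
Combine by CRT: x ≡ 6 (mod 13), x ≡ 16 (mod 47), x ≡ 2 (mod 17) ⇒ x ≡ 3776 (mod 10387).

3776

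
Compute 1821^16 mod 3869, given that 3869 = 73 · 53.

Mod 73: 1821 ≡ 69; 69^16 ≡ 32 (mod 73).
Mod 53: 1821 ≡ 19; 19^16 ≡ 24 (mod 53).
Combine by CRT: x ≡ 32 (mod 73), x ≡ 24 (mod 53) ⇒ x ≡ 3098 (mod 3869).

3098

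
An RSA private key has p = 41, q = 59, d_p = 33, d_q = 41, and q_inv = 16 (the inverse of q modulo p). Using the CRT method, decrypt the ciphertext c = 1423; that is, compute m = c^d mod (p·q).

1366

m₁ = c^(d_p) mod p: c ≡ 29 (mod 41), and 29^33 mod 41 = 13.
m₂ = c^(d_q) mod q: c ≡ 7 (mod 59), and 7^41 mod 59 = 9.
h = q_inv·(m₁ − m₂) mod p = 16·(13 − 9) mod 41 = 23.
m = m₂ + h·q = 9 + 23·59 = 1366.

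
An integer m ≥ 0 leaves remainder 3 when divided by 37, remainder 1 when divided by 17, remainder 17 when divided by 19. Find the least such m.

The moduli are pairwise coprime; N = 37·17·19 = 11951.
N/37 = 323; 323 ≡ 27 (mod 37); 27·11 ≡ 1, so inverse 11.
N/17 = 703; 703 ≡ 6 (mod 17); 6·3 ≡ 1, so inverse 3.
N/19 = 629; 629 ≡ 2 (mod 19); 2·10 ≡ 1, so inverse 10.
m ≡ 3·323·11 + 1·703·3 + 17·629·10 = 119698.
119698 mod 11951 = 188.

188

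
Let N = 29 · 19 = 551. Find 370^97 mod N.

Mod 29: 370 ≡ 22; by Fermat, exponent reduces to 97 mod 28 = 13; 22^13 ≡ 4 (mod 29).
Mod 19: 370 ≡ 9; by Fermat, exponent reduces to 97 mod 18 = 7; 9^7 ≡ 4 (mod 19).
Combine by CRT: x ≡ 4 (mod 29), x ≡ 4 (mod 19) ⇒ x ≡ 4 (mod 551).

4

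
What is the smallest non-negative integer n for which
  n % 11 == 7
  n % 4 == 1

29

From n ≡ 7 (mod 11) write n = 7 + 11t. Substituting into n ≡ 1 (mod 4) gives 11t ≡ 2 (mod 4), and since 3⁻¹ ≡ 3 (mod 4), t ≡ 2. Hence n ≡ 7 + 11·2 = 29 (mod 44).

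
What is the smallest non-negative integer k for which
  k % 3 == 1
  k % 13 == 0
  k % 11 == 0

286

From k ≡ 1 (mod 3) write k = 1 + 3t. Substituting into k ≡ 0 (mod 13) gives 3t ≡ 12 (mod 13), and since 3⁻¹ ≡ 9 (mod 13), t ≡ 4. Hence k ≡ 1 + 3·4 = 13 (mod 39).
From k ≡ 13 (mod 39) write k = 13 + 39t. Substituting into k ≡ 0 (mod 11) gives 39t ≡ 9 (mod 11), and since 6⁻¹ ≡ 2 (mod 11), t ≡ 7. Hence k ≡ 13 + 39·7 = 286 (mod 429).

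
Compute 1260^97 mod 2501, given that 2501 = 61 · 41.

833

Mod 61: 1260 ≡ 40; by Fermat, exponent reduces to 97 mod 60 = 37; 40^37 ≡ 40 (mod 61).
Mod 41: 1260 ≡ 30; by Fermat, exponent reduces to 97 mod 40 = 17; 30^17 ≡ 13 (mod 41).
Combine by CRT: x ≡ 40 (mod 61), x ≡ 13 (mod 41) ⇒ x ≡ 833 (mod 2501).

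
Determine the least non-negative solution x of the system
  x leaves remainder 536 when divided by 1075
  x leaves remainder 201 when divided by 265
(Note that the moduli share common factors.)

Combine the congruences pairwise.
gcd(1075, 265) = 5 and 5 | (201 − 536), so the pair is consistent; merging gives x ≡ 14511 (mod 56975), where 56975 = lcm(1075, 265).
The solution is unique modulo lcm(1075, 265) = 56975.

14511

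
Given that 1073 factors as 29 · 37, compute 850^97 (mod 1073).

Mod 29: 850 ≡ 9; by Fermat, exponent reduces to 97 mod 28 = 13; 9^13 ≡ 13 (mod 29).
Mod 37: 850 ≡ 36; by Fermat, exponent reduces to 97 mod 36 = 25; 36^25 ≡ 36 (mod 37).
Combine by CRT: x ≡ 13 (mod 29), x ≡ 36 (mod 37) ⇒ x ≡ 332 (mod 1073).

332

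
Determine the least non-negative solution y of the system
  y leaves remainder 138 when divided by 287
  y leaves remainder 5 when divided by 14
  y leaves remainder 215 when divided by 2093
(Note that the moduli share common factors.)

Combine the congruences pairwise.
gcd(287, 14) = 7 and 7 | (5 − 138), so the pair is consistent; merging gives y ≡ 425 (mod 574), where 574 = lcm(287, 14).
gcd(574, 2093) = 7 and 7 | (215 − 425), so the pair is consistent; merging gives y ≡ 134167 (mod 171626), where 171626 = lcm(574, 2093).
The solution is unique modulo lcm(287, 14, 2093) = 171626.

134167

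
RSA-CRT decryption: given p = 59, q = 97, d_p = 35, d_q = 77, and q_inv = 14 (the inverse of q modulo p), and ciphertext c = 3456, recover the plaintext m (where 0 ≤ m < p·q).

m₁ = c^(d_p) mod p: c ≡ 34 (mod 59), and 34^35 mod 59 = 18.
m₂ = c^(d_q) mod q: c ≡ 61 (mod 97), and 61^77 mod 97 = 35.
h = q_inv·(m₁ − m₂) mod p = 14·(18 − 35) mod 59 = 57.
m = m₂ + h·q = 35 + 57·97 = 5564.

5564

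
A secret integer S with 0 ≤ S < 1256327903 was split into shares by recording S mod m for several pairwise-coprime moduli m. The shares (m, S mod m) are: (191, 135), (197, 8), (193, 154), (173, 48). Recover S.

405177985

From S ≡ 135 (mod 191) write S = 135 + 191t. Substituting into S ≡ 8 (mod 197) gives 191t ≡ 70 (mod 197), and since 191⁻¹ ≡ 164 (mod 197), t ≡ 54. Hence S ≡ 135 + 191·54 = 10449 (mod 37627).
From S ≡ 10449 (mod 37627) write S = 10449 + 37627t. Substituting into S ≡ 154 (mod 193) gives 37627t ≡ 127 (mod 193), and since 185⁻¹ ≡ 24 (mod 193), t ≡ 153. Hence S ≡ 10449 + 37627·153 = 5767380 (mod 7262011).
From S ≡ 5767380 (mod 7262011) write S = 5767380 + 7262011t. Substituting into S ≡ 48 (mod 173) gives 7262011t ≡ 142 (mod 173), and since 163⁻¹ ≡ 121 (mod 173), t ≡ 55. Hence S ≡ 5767380 + 7262011·55 = 405177985 (mod 1256327903).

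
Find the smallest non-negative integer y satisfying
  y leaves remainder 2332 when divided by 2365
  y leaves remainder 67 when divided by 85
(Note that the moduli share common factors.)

gcd(2365, 85) = 5 and 5 | (67 − 2332), so the pair is consistent; merging gives y ≡ 37807 (mod 40205), where 40205 = lcm(2365, 85).
The solution is unique modulo lcm(2365, 85) = 40205.

37807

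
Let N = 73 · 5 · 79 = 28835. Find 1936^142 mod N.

19386

Mod 73: 1936 ≡ 38; by Fermat, exponent reduces to 142 mod 72 = 70; 38^70 ≡ 41 (mod 73).
Mod 5: 1936 ≡ 1; by Fermat, exponent reduces to 142 mod 4 = 2; 1^2 ≡ 1 (mod 5).
Mod 79: 1936 ≡ 40; by Fermat, exponent reduces to 142 mod 78 = 64; 40^64 ≡ 31 (mod 79).
Combine by CRT: x ≡ 41 (mod 73), x ≡ 1 (mod 5), x ≡ 31 (mod 79) ⇒ x ≡ 19386 (mod 28835).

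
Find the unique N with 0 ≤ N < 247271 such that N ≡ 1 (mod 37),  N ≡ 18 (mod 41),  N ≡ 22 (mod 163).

127651

From N ≡ 1 (mod 37) write N = 1 + 37t. Substituting into N ≡ 18 (mod 41) gives 37t ≡ 17 (mod 41), and since 37⁻¹ ≡ 10 (mod 41), t ≡ 6. Hence N ≡ 1 + 37·6 = 223 (mod 1517).
From N ≡ 223 (mod 1517) write N = 223 + 1517t. Substituting into N ≡ 22 (mod 163) gives 1517t ≡ 125 (mod 163), and since 50⁻¹ ≡ 75 (mod 163), t ≡ 84. Hence N ≡ 223 + 1517·84 = 127651 (mod 247271).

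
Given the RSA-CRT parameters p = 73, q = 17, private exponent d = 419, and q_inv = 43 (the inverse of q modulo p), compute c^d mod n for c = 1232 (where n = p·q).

665

d_p = d mod (p−1) = 419 mod 72 = 59; d_q = d mod (q−1) = 3.
m₁ = c^(d_p) mod p: c ≡ 64 (mod 73), and 64^59 mod 73 = 8.
m₂ = c^(d_q) mod q: c ≡ 8 (mod 17), and 8^3 mod 17 = 2.
h = q_inv·(m₁ − m₂) mod p = 43·(8 − 2) mod 73 = 39.
m = m₂ + h·q = 2 + 39·17 = 665.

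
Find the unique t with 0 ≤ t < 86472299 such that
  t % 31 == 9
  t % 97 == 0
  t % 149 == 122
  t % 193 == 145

The moduli are pairwise coprime; N = 31·97·149·193 = 86472299.
N/31 = 2789429; 2789429 ≡ 18 (mod 31); 18·19 ≡ 1, so inverse 19.
N/97 = 891467; 891467 ≡ 37 (mod 97); 37·21 ≡ 1, so inverse 21.
N/149 = 580351; 580351 ≡ 145 (mod 149); 145·37 ≡ 1, so inverse 37.
N/193 = 448043; 448043 ≡ 90 (mod 193); 90·178 ≡ 1, so inverse 178.
t ≡ 9·2789429·19 + 0·891467·21 + 122·580351·37 + 145·448043·178 = 14660686603.
14660686603 mod 86472299 = 46868072.

46868072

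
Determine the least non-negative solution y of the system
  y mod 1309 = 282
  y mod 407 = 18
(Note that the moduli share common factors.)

gcd(1309, 407) = 11 and 11 | (18 − 282), so the pair is consistent; merging gives y ≡ 44788 (mod 48433), where 48433 = lcm(1309, 407).
The solution is unique modulo lcm(1309, 407) = 48433.

44788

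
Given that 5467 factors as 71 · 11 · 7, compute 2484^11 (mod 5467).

2484

Mod 71: 2484 ≡ 70; 70^11 ≡ 70 (mod 71).
Mod 11: 2484 ≡ 9; by Fermat, exponent reduces to 11 mod 10 = 1; 9^1 ≡ 9 (mod 11).
Mod 7: 2484 ≡ 6; by Fermat, exponent reduces to 11 mod 6 = 5; 6^5 ≡ 6 (mod 7).
Combine by CRT: x ≡ 70 (mod 71), x ≡ 9 (mod 11), x ≡ 6 (mod 7) ⇒ x ≡ 2484 (mod 5467).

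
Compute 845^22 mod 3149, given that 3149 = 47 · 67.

Mod 47: 845 ≡ 46; 46^22 ≡ 1 (mod 47).
Mod 67: 845 ≡ 41; 41^22 ≡ 29 (mod 67).
Combine by CRT: x ≡ 1 (mod 47), x ≡ 29 (mod 67) ⇒ x ≡ 565 (mod 3149).

565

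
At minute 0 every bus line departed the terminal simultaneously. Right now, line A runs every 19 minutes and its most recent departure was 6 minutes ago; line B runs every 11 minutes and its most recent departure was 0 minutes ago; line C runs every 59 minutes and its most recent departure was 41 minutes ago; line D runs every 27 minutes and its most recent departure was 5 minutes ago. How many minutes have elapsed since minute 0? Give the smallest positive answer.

280940

From t ≡ 6 (mod 19) write t = 6 + 19s. Substituting into t ≡ 0 (mod 11) gives 19s ≡ 5 (mod 11), and since 8⁻¹ ≡ 7 (mod 11), s ≡ 2. Hence t ≡ 6 + 19·2 = 44 (mod 209).
From t ≡ 44 (mod 209) write t = 44 + 209s. Substituting into t ≡ 41 (mod 59) gives 209s ≡ 56 (mod 59), and since 32⁻¹ ≡ 24 (mod 59), s ≡ 46. Hence t ≡ 44 + 209·46 = 9658 (mod 12331).
From t ≡ 9658 (mod 12331) write t = 9658 + 12331s. Substituting into t ≡ 5 (mod 27) gives 12331s ≡ 13 (mod 27), and since 19⁻¹ ≡ 10 (mod 27), s ≡ 22. Hence t ≡ 9658 + 12331·22 = 280940 (mod 332937).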